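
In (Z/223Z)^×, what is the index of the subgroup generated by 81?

2

Since 81 ∈ (Z/223Z)^×, its order divides φ(223) = 223 − 1 = 222 = 2 · 3 · 37.
Divisors of 222: 1, 2, 3, 6, 37, 74, 111, 222.
Compute 81^d (mod 223) for the divisors d until we hit 1:
81^1 ≡ 81 (mod 223)
81^2 ≡ 94 (mod 223)
81^3 ≡ 32 (mod 223)
81^6 ≡ 132 (mod 223)
81^37 ≡ 39 (mod 223)
81^74 ≡ 183 (mod 223)
81^111 ≡ 1 (mod 223) ✓
Thus |⟨81⟩| = ord(81) = 111.
Index = |(Z/223Z)^×| / |⟨81⟩| = 222 / 111 = 2.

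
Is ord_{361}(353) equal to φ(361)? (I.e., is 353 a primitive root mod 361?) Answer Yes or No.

No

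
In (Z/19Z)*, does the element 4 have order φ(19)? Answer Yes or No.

No

φ(19) = 19 − 1 = 18 = 2 · 3^2.
4 is a primitive root mod 19 iff 4^(φ(19)/q) ≢ 1 for every prime q | φ(19), i.e. q ∈ {2, 3}.
4^9 ≡ 1 (mod 19)  [q = 2: ≡ 1 ✗]
4^6 ≡ 11 (mod 19)  [q = 3: ≢ 1 ✓]
4^9 ≡ 1 shows ord(4) | 9, strictly less than φ(19); not a primitive root.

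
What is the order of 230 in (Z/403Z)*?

30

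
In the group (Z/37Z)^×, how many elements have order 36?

φ(37) = 37 − 1 = 36 = 2^2 · 3^2.
(Z/37Z)^× is cyclic (|G| = 36); a cyclic group of order m has exactly φ(d) elements of each order d | m, and none otherwise.
36 = 2^2 · 3^2 divides 36, and φ(36) = 12.

12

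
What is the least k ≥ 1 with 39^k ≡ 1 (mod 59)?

ord(39) | φ(59) = 59 − 1 = 58 = 2 · 29.
Divisors of 58: 1, 2, 29, 58.
Compute 39^d (mod 59) for the divisors d until we hit 1:
39^1 ≡ 39 (mod 59)
39^2 ≡ 46 (mod 59)
39^29 ≡ 58 (mod 59)
39^58 ≡ 1 (mod 59) ✓
The smallest such exponent is 58, so the order of 39 is 58.

58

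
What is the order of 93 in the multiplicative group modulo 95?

By Lagrange's theorem, ord_95(93) divides φ(95) = φ(5·19) = (5−1)·(19−1) = 4·18 = 72 = 2^3 · 3^2.
Divisors of 72: 1, 2, 3, 4, 6, 8, 9, 12, 18, 24, 36, 72.
Evaluate successive powers at the divisors of 72:
93^1 ≡ 93
93^2 ≡ 4
93^3 ≡ 87
93^4 ≡ 16
93^6 ≡ 64
93^8 ≡ 66
93^9 ≡ 58
93^12 ≡ 11
93^18 ≡ 39
93^24 ≡ 26
93^36 ≡ 1
Therefore the multiplicative order of 93 modulo 95 is 36.

36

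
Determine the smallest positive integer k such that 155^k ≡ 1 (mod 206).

51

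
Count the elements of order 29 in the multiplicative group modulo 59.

φ(59) = 59 − 1 = 58 = 2 · 29.
In a cyclic group of order 58, there are φ(d) elements of order d for each divisor d of 58, and zero for non-divisors.
29 | 58, and φ(29) = 29 − 1 = 28.

28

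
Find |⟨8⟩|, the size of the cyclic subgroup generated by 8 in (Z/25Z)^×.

ord(8) | φ(25) = φ(5^2) = 5·(5−1) = 20 = 2^2 · 5.
Divisors of 20: 1, 2, 4, 5, 10, 20.
Compute 8^d (mod 25) for the divisors d until we hit 1:
8^1 ≡ 8
8^2 ≡ 14
8^4 ≡ 21
8^5 ≡ 18
8^10 ≡ 24
8^20 ≡ 1
Therefore the multiplicative order of 8 modulo 25 is 20.

20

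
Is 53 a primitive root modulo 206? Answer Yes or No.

φ(206) = φ(2)·φ(103) = 1·102 = 102 = 2 · 3 · 17.
Test 53^(102/q) mod 206 for each prime factor q of 102:
53^51 ≡ 205 (mod 206)  [q = 2: ≢ 1 ✓]
53^34 ≡ 159 (mod 206)  [q = 3: ≢ 1 ✓]
53^6 ≡ 13 (mod 206)  [q = 17: ≢ 1 ✓]
All checks pass, so 53 has order 102 and is a primitive root modulo 206.

Yes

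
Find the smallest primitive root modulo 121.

2

φ(121) = φ(11^2) = 11·(11−1) = 110 = 2 · 5 · 11.
g is a primitive root iff g^(110/q) ≢ 1 (mod 121) for each prime q ∈ {2, 5, 11}.
g = 2: 2^55 ≡ 120; 2^22 ≡ 81; 2^10 ≡ 56 — none is 1, so 2 is a primitive root.
So 2 is the smallest generator of (Z/121Z)^×.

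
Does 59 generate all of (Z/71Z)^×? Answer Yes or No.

Yes

φ(71) = 71 − 1 = 70 = 2 · 5 · 7.
It suffices to check that the order of 59 is not a proper divisor of 70: compute 59^(70/q) for q ∈ {2, 5, 7}.
59^35 ≡ 70 (mod 71)  [q = 2: ≢ 1 ✓]
59^14 ≡ 57 (mod 71)  [q = 5: ≢ 1 ✓]
59^10 ≡ 32 (mod 71)  [q = 7: ≢ 1 ✓]
Every test exponent gives a nontrivial residue, hence 59 generates the full group.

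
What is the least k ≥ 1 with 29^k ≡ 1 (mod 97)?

96

By Lagrange's theorem, ord_97(29) divides φ(97) = 97 − 1 = 96 = 2^5 · 3.
Divisors of 96: 1, 2, 3, 4, 6, 8, 12, 16, 24, 32, 48, 96.
Compute 29^d (mod 97) for the divisors d until we hit 1:
29^1 ≡ 29 (mod 97)
29^2 ≡ 65 (mod 97)
29^3 ≡ 42 (mod 97)
29^4 ≡ 54 (mod 97)
29^6 ≡ 18 (mod 97)
29^8 ≡ 6 (mod 97)
29^12 ≡ 33 (mod 97)
29^16 ≡ 36 (mod 97)
29^24 ≡ 22 (mod 97)
29^32 ≡ 35 (mod 97)
29^48 ≡ 96 (mod 97)
29^96 ≡ 1 (mod 97) ✓
So ord_97(29) = 96.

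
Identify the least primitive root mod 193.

5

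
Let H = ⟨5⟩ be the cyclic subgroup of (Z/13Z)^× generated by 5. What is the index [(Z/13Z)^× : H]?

3

Since 5 ∈ (Z/13Z)^×, its order divides φ(13) = 13 − 1 = 12 = 2^2 · 3.
Divisors of 12: 1, 2, 3, 4, 6, 12.
Check 5^d mod 13 for each divisor in increasing order:
5^1 ≡ 5 (mod 13)
5^2 ≡ 12 (mod 13)
5^3 ≡ 8 (mod 13)
5^4 ≡ 1 (mod 13) ✓
The order of 5 is 4, so the subgroup it generates has 4 elements.
The index is φ(13) / ord(5) = 12 / 4 = 3.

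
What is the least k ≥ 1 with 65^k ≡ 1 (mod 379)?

The order of 65 must divide φ(379) = 379 − 1 = 378 = 2 · 3^3 · 7.
Divisors of 378: 1, 2, 3, 6, 7, 9, 14, 18, 21, 27, 42, 54, 63, 126, 189, 378.
Compute 65^d (mod 379) for the divisors d until we hit 1:
65^1 ≡ 65 (mod 379)
65^2 ≡ 56 (mod 379)
65^3 ≡ 229 (mod 379)
65^6 ≡ 139 (mod 379)
65^7 ≡ 318 (mod 379)
65^9 ≡ 374 (mod 379)
65^14 ≡ 310 (mod 379)
65^18 ≡ 25 (mod 379)
65^21 ≡ 40 (mod 379)
65^27 ≡ 254 (mod 379)
65^42 ≡ 84 (mod 379)
65^54 ≡ 86 (mod 379)
65^63 ≡ 328 (mod 379)
65^126 ≡ 327 (mod 379)
65^189 ≡ 378 (mod 379)
65^378 ≡ 1 (mod 379) ✓
The smallest such exponent is 378, so the order of 65 is 378.

378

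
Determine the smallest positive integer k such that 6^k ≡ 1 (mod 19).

The order of 6 must divide φ(19) = 19 − 1 = 18 = 2 · 3^2.
Divisors of 18: 1, 2, 3, 6, 9, 18.
Check 6^d mod 19 for each divisor in increasing order:
6^1 ≡ 6 (mod 19)
6^2 ≡ 17 (mod 19)
6^3 ≡ 7 (mod 19)
6^6 ≡ 11 (mod 19)
6^9 ≡ 1 (mod 19) ✓
The smallest such exponent is 9, so the order of 6 is 9.

9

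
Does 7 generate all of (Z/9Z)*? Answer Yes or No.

φ(9) = φ(3^2) = 3·(3−1) = 6 = 2 · 3.
It suffices to check that the order of 7 is not a proper divisor of 6: compute 7^(6/q) for q ∈ {2, 3}.
7^3 ≡ 1 (mod 9)  [q = 2: ≡ 1 ✗]
7^2 ≡ 4 (mod 9)  [q = 3: ≢ 1 ✓]
Since 7^3 ≡ 1, the order of 7 divides 3 < 6, so 7 is not a primitive root.

No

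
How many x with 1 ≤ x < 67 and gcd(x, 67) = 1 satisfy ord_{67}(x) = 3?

2

φ(67) = 67 − 1 = 66 = 2 · 3 · 11.
In a cyclic group of order 66, there are φ(d) elements of order d for each divisor d of 66, and zero for non-divisors.
3 | 66, and φ(3) = 3 − 1 = 2.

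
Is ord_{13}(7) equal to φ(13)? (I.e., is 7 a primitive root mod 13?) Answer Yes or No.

Yes

φ(13) = 13 − 1 = 12 = 2^2 · 3.
7 is a primitive root mod 13 iff 7^(φ(13)/q) ≢ 1 for every prime q | φ(13), i.e. q ∈ {2, 3}.
7^6 ≡ 12 (mod 13)  [q = 2: ≢ 1 ✓]
7^4 ≡ 9 (mod 13)  [q = 3: ≢ 1 ✓]
Every test exponent gives a nontrivial residue, hence 7 generates the full group.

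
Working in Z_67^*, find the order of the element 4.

ord(4) | φ(67) = 67 − 1 = 66 = 2 · 3 · 11.
Divisors of 66: 1, 2, 3, 6, 11, 22, 33, 66.
Test each divisor d:
4^1 ≡ 4
4^2 ≡ 16
4^3 ≡ 64
4^6 ≡ 9
4^11 ≡ 37
4^22 ≡ 29
4^33 ≡ 1
Therefore the multiplicative order of 4 modulo 67 is 33.

33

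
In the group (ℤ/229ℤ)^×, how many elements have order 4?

φ(229) = 229 − 1 = 228 = 2^2 · 3 · 19.
Since (Z/229Z)^× is cyclic of order 228, the number of elements of order d is φ(d) when d | 228 and 0 otherwise.
4 = 2^2 divides 228, and φ(4) = 2.

2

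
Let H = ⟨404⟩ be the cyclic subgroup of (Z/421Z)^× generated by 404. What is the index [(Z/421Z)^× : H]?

4

ord(404) | φ(421) = 421 − 1 = 420 = 2^2 · 3 · 5 · 7.
Divisors of 420: 1, 2, 3, 4, 5, 6, 7, 10, 12, 14, 15, 20, 21, 28, 30, 35, 42, 60, 70, 84, 105, 140, 210, 420.
Check 404^d mod 421 for each divisor in increasing order:
404^1 ≡ 404
404^2 ≡ 289
404^3 ≡ 139
404^4 ≡ 163
404^5 ≡ 176
404^6 ≡ 376
404^7 ≡ 344
404^10 ≡ 243
404^12 ≡ 341
404^14 ≡ 35
404^15 ≡ 247
404^20 ≡ 109
404^21 ≡ 252
404^28 ≡ 383
404^30 ≡ 385
404^35 ≡ 400
404^42 ≡ 354
404^60 ≡ 33
404^70 ≡ 20
404^84 ≡ 279
404^105 ≡ 1
Thus |⟨404⟩| = ord(404) = 105.
[(Z/421Z)^× : ⟨404⟩] = 420/105 = 4.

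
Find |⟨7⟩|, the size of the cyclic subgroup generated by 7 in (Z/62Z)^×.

15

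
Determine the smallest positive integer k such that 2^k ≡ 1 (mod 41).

20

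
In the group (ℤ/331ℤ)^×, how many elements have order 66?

20

φ(331) = 331 − 1 = 330 = 2 · 3 · 5 · 11.
(Z/331Z)^× is cyclic (|G| = 330); a cyclic group of order m has exactly φ(d) elements of each order d | m, and none otherwise.
66 = 2 · 3 · 11 divides 330, and φ(66) = 20.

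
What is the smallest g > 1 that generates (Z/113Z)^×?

3

φ(113) = 113 − 1 = 112 = 2^4 · 7.
g is a primitive root iff g^(112/q) ≢ 1 (mod 113) for each prime q ∈ {2, 7}.
g = 2: 2^56 ≡ 1 — hits 1, so not a primitive root.
g = 3: 3^56 ≡ 112; 3^16 ≡ 49 — none is 1, so 3 is a primitive root.
So 3 is the smallest generator of (Z/113Z)^×.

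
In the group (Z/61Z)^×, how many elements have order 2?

1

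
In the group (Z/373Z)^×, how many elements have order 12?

4

φ(373) = 373 − 1 = 372 = 2^2 · 3 · 31.
In a cyclic group of order 372, there are φ(d) elements of order d for each divisor d of 372, and zero for non-divisors.
12 = 2^2 · 3 divides 372, and φ(12) = 4.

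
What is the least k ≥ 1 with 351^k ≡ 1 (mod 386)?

By Lagrange's theorem, ord_386(351) divides φ(386) = φ(2)·φ(193) = 1·192 = 192 = 2^6 · 3.
Divisors of 192: 1, 2, 3, 4, 6, 8, 12, 16, 24, 32, 48, 64, 96, 192.
Compute 351^d (mod 386) for the divisors d until we hit 1:
351^1 ≡ 351 (mod 386)
351^2 ≡ 67 (mod 386)
351^3 ≡ 357 (mod 386)
351^4 ≡ 243 (mod 386)
351^6 ≡ 69 (mod 386)
351^8 ≡ 377 (mod 386)
351^12 ≡ 129 (mod 386)
351^16 ≡ 81 (mod 386)
351^24 ≡ 43 (mod 386)
351^32 ≡ 385 (mod 386)
351^48 ≡ 305 (mod 386)
351^64 ≡ 1 (mod 386) ✓
Hence ord(351) = 64.

64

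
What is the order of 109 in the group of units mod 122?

By Lagrange's theorem, ord_122(109) divides φ(122) = φ(2)·φ(61) = 1·60 = 60 = 2^2 · 3 · 5.
Divisors of 60: 1, 2, 3, 4, 5, 6, 10, 12, 15, 20, 30, 60.
Test each divisor d:
109^1 ≡ 109 (mod 122)
109^2 ≡ 47 (mod 122)
109^3 ≡ 121 (mod 122)
109^4 ≡ 13 (mod 122)
109^5 ≡ 75 (mod 122)
109^6 ≡ 1 (mod 122) ✓
So ord_122(109) = 6.

6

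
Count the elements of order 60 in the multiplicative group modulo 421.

φ(421) = 421 − 1 = 420 = 2^2 · 3 · 5 · 7.
(Z/421Z)^× is cyclic (|G| = 420); a cyclic group of order m has exactly φ(d) elements of each order d | m, and none otherwise.
60 = 2^2 · 3 · 5 divides 420, and φ(60) = 16.

16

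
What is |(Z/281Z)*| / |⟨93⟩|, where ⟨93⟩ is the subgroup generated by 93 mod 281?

7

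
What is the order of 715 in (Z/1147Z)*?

45

The order of 715 must divide φ(1147) = φ(31·37) = (31−1)·(37−1) = 30·36 = 1080 = 2^3 · 3^3 · 5.
Divisors of 1080: 1, 2, 3, 4, 5, 6, 8, 9, 10, 12, 15, 18, 20, 24, 27, 30, 36, 40, 45, 54, 60, 72, 90, 108, 120, 135, 180, 216, 270, 360, 540, 1080.
Check 715^d mod 1147 for each divisor in increasing order:
715^1 ≡ 715 (mod 1147)
715^2 ≡ 810 (mod 1147)
715^3 ≡ 1062 (mod 1147)
715^4 ≡ 16 (mod 1147)
715^5 ≡ 1117 (mod 1147)
715^6 ≡ 343 (mod 1147)
715^8 ≡ 256 (mod 1147)
715^9 ≡ 667 (mod 1147)
715^10 ≡ 900 (mod 1147)
715^12 ≡ 655 (mod 1147)
715^15 ≡ 528 (mod 1147)
715^18 ≡ 1000 (mod 1147)
715^20 ≡ 218 (mod 1147)
715^24 ≡ 47 (mod 1147)
715^27 ≡ 593 (mod 1147)
715^30 ≡ 63 (mod 1147)
715^36 ≡ 963 (mod 1147)
715^40 ≡ 497 (mod 1147)
715^45 ≡ 1 (mod 1147) ✓
The smallest such exponent is 45, so the order of 715 is 45.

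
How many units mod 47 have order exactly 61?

φ(47) = 47 − 1 = 46 = 2 · 23.
Since (Z/47Z)^× is cyclic of order 46, the number of elements of order d is φ(d) when d | 46 and 0 otherwise.
Here 46 is not a multiple of 61, so there are no elements of order 61.

0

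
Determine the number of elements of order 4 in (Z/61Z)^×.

2

φ(61) = 61 − 1 = 60 = 2^2 · 3 · 5.
Since (Z/61Z)^× is cyclic of order 60, the number of elements of order d is φ(d) when d | 60 and 0 otherwise.
4 = 2^2 divides 60, and φ(4) = 2.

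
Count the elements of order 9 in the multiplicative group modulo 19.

φ(19) = 19 − 1 = 18 = 2 · 3^2.
(Z/19Z)^× is cyclic (|G| = 18); a cyclic group of order m has exactly φ(d) elements of each order d | m, and none otherwise.
9 = 3^2 divides 18, and φ(9) = 6.

6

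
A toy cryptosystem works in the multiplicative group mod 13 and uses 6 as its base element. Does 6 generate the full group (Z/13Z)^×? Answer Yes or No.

Yes

φ(13) = 13 − 1 = 12 = 2^2 · 3.
6 is a primitive root mod 13 iff 6^(φ(13)/q) ≢ 1 for every prime q | φ(13), i.e. q ∈ {2, 3}.
6^6 ≡ 12 (mod 13)  [q = 2: ≢ 1 ✓]
6^4 ≡ 9 (mod 13)  [q = 3: ≢ 1 ✓]
None equal 1, so ord_13(6) = 12: 6 is a primitive root.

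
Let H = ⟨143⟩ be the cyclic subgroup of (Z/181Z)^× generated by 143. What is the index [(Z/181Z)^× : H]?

2

ord(143) | φ(181) = 181 − 1 = 180 = 2^2 · 3^2 · 5.
Divisors of 180: 1, 2, 3, 4, 5, 6, 9, 10, 12, 15, 18, 20, 30, 36, 45, 60, 90, 180.
Check 143^d mod 181 for each divisor in increasing order:
143^1 ≡ 143 (mod 181)
143^2 ≡ 177 (mod 181)
143^3 ≡ 152 (mod 181)
143^4 ≡ 16 (mod 181)
143^5 ≡ 116 (mod 181)
143^6 ≡ 117 (mod 181)
143^9 ≡ 46 (mod 181)
143^10 ≡ 62 (mod 181)
143^12 ≡ 114 (mod 181)
143^15 ≡ 133 (mod 181)
143^18 ≡ 125 (mod 181)
143^20 ≡ 43 (mod 181)
143^30 ≡ 132 (mod 181)
143^36 ≡ 59 (mod 181)
143^45 ≡ 180 (mod 181)
143^60 ≡ 48 (mod 181)
143^90 ≡ 1 (mod 181) ✓
Thus |⟨143⟩| = ord(143) = 90.
The index is φ(181) / ord(143) = 180 / 90 = 2.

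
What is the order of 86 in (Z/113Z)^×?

112

Since 86 ∈ (Z/113Z)^×, its order divides φ(113) = 113 − 1 = 112 = 2^4 · 7.
Divisors of 112: 1, 2, 4, 7, 8, 14, 16, 28, 56, 112.
Compute 86^d (mod 113) for the divisors d until we hit 1:
86^1 ≡ 86 (mod 113)
86^2 ≡ 51 (mod 113)
86^4 ≡ 2 (mod 113)
86^7 ≡ 71 (mod 113)
86^8 ≡ 4 (mod 113)
86^14 ≡ 69 (mod 113)
86^16 ≡ 16 (mod 113)
86^28 ≡ 15 (mod 113)
86^56 ≡ 112 (mod 113)
86^112 ≡ 1 (mod 113) ✓
So ord_113(86) = 112.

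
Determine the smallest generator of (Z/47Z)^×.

5

φ(47) = 47 − 1 = 46 = 2 · 23.
Test candidates g = 2, 3, … against the prime factors q ∈ {2, 23} of φ(47): g is a generator iff g^(46/q) ≢ 1 for every such q.
g = 2: 2^23 ≡ 1 — hits 1, so not a primitive root.
g = 3: 3^23 ≡ 1 — hits 1, so not a primitive root.
g = 4: 4^23 ≡ 1 — hits 1, so not a primitive root.
g = 5: 5^23 ≡ 46; 5^2 ≡ 25 — none is 1, so 5 is a primitive root.
The smallest primitive root modulo 47 is 5.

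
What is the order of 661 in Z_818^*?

408

Since 661 ∈ (Z/818Z)^×, its order divides φ(818) = φ(2)·φ(409) = 1·408 = 408 = 2^3 · 3 · 17.
Divisors of 408: 1, 2, 3, 4, 6, 8, 12, 17, 24, 34, 51, 68, 102, 136, 204, 408.
Evaluate successive powers at the divisors of 408:
661^1 ≡ 661 (mod 818)
661^2 ≡ 109 (mod 818)
661^3 ≡ 65 (mod 818)
661^4 ≡ 429 (mod 818)
661^6 ≡ 135 (mod 818)
661^8 ≡ 809 (mod 818)
661^12 ≡ 229 (mod 818)
661^17 ≡ 371 (mod 818)
661^24 ≡ 89 (mod 818)
661^34 ≡ 217 (mod 818)
661^51 ≡ 343 (mod 818)
661^68 ≡ 463 (mod 818)
661^102 ≡ 675 (mod 818)
661^136 ≡ 53 (mod 818)
661^204 ≡ 817 (mod 818)
661^408 ≡ 1 (mod 818) ✓
So ord_818(661) = 408.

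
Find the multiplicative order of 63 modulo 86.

By Lagrange's theorem, ord_86(63) divides φ(86) = φ(2)·φ(43) = 1·42 = 42 = 2 · 3 · 7.
Divisors of 42: 1, 2, 3, 6, 7, 14, 21, 42.
Test each divisor d:
63^1 ≡ 63 (mod 86)
63^2 ≡ 13 (mod 86)
63^3 ≡ 45 (mod 86)
63^6 ≡ 47 (mod 86)
63^7 ≡ 37 (mod 86)
63^14 ≡ 79 (mod 86)
63^21 ≡ 85 (mod 86)
63^42 ≡ 1 (mod 86) ✓
Hence ord(63) = 42.

42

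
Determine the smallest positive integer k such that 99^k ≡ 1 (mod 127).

ord(99) | φ(127) = 127 − 1 = 126 = 2 · 3^2 · 7.
Divisors of 126: 1, 2, 3, 6, 7, 9, 14, 18, 21, 42, 63, 126.
Evaluate successive powers at the divisors of 126:
99^1 ≡ 99
99^2 ≡ 22
99^3 ≡ 19
99^6 ≡ 107
99^7 ≡ 52
99^9 ≡ 1
Therefore the multiplicative order of 99 modulo 127 is 9.

9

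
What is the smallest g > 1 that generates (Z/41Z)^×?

φ(41) = 41 − 1 = 40 = 2^3 · 5.
g is a primitive root iff g^(40/q) ≢ 1 (mod 41) for each prime q ∈ {2, 5}.
g = 2: 2^20 ≡ 1 — hits 1, so not a primitive root.
g = 3: 3^20 ≡ 40; 3^8 ≡ 1 — hits 1, so not a primitive root.
g = 4: 4^20 ≡ 1 — hits 1, so not a primitive root.
g = 5: 5^20 ≡ 1 — hits 1, so not a primitive root.
g = 6: 6^20 ≡ 40; 6^8 ≡ 10 — none is 1, so 6 is a primitive root.
The smallest primitive root modulo 41 is 6.

6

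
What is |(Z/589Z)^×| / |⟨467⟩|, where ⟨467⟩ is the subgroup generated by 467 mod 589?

36

Since 467 ∈ (Z/589Z)^×, its order divides φ(589) = φ(19·31) = (19−1)·(31−1) = 18·30 = 540 = 2^2 · 3^3 · 5.
Divisors of 540: 1, 2, 3, 4, 5, 6, 9, 10, 12, 15, 18, 20, 27, 30, 36, 45, 54, 60, 90, 108, 135, 180, 270, 540.
Check 467^d mod 589 for each divisor in increasing order:
467^1 ≡ 467 (mod 589)
467^2 ≡ 159 (mod 589)
467^3 ≡ 39 (mod 589)
467^4 ≡ 543 (mod 589)
467^5 ≡ 311 (mod 589)
467^6 ≡ 343 (mod 589)
467^9 ≡ 419 (mod 589)
467^10 ≡ 125 (mod 589)
467^12 ≡ 438 (mod 589)
467^15 ≡ 1 (mod 589) ✓
So ord_589(467) = 15, hence |⟨467⟩| = 15.
The index is φ(589) / ord(467) = 540 / 15 = 36.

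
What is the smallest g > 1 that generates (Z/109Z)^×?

φ(109) = 109 − 1 = 108 = 2^2 · 3^3.
g is a primitive root iff g^(108/q) ≢ 1 (mod 109) for each prime q ∈ {2, 3}.
g = 2: 2^54 ≡ 108; 2^36 ≡ 1 — hits 1, so not a primitive root.
g = 3: 3^54 ≡ 1 — hits 1, so not a primitive root.
g = 4: 4^54 ≡ 1 — hits 1, so not a primitive root.
g = 5: 5^54 ≡ 1 — hits 1, so not a primitive root.
g = 6: 6^54 ≡ 108; 6^36 ≡ 63 — none is 1, so 6 is a primitive root.
The smallest primitive root modulo 109 is 6.

6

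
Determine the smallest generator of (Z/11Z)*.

φ(11) = 11 − 1 = 10 = 2 · 5.
Test candidates g = 2, 3, … against the prime factors q ∈ {2, 5} of φ(11): g is a generator iff g^(10/q) ≢ 1 for every such q.
g = 2: 2^5 ≡ 10; 2^2 ≡ 4 — none is 1, so 2 is a primitive root.
The smallest primitive root modulo 11 is 2.

2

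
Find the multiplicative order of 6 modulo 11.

10

ord(6) | φ(11) = 11 − 1 = 10 = 2 · 5.
Divisors of 10: 1, 2, 5, 10.
Test each divisor d:
6^1 ≡ 6 (mod 11)
6^2 ≡ 3 (mod 11)
6^5 ≡ 10 (mod 11)
6^10 ≡ 1 (mod 11) ✓
Hence ord(6) = 10.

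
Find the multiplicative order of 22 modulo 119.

16

Since 22 ∈ (Z/119Z)^×, its order divides φ(119) = φ(7·17) = (7−1)·(17−1) = 6·16 = 96 = 2^5 · 3.
Divisors of 96: 1, 2, 3, 4, 6, 8, 12, 16, 24, 32, 48, 96.
Evaluate successive powers at the divisors of 96:
22^1 ≡ 22
22^2 ≡ 8
22^3 ≡ 57
22^4 ≡ 64
22^6 ≡ 36
22^8 ≡ 50
22^12 ≡ 106
22^16 ≡ 1
The smallest such exponent is 16, so the order of 22 is 16.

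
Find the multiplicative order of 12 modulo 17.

By Lagrange's theorem, ord_17(12) divides φ(17) = 17 − 1 = 16 = 2^4.
Divisors of 16: 1, 2, 4, 8, 16.
Evaluate successive powers at the divisors of 16:
12^1 ≡ 12 (mod 17)
12^2 ≡ 8 (mod 17)
12^4 ≡ 13 (mod 17)
12^8 ≡ 16 (mod 17)
12^16 ≡ 1 (mod 17) ✓
Therefore the multiplicative order of 12 modulo 17 is 16.

16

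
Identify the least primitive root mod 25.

2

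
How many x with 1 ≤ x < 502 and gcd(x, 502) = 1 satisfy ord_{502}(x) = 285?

0

φ(502) = φ(2)·φ(251) = 1·250 = 250 = 2 · 5^3.
(Z/502Z)^× is cyclic (|G| = 250); a cyclic group of order m has exactly φ(d) elements of each order d | m, and none otherwise.
Here 250 is not a multiple of 285, so there are no elements of order 285.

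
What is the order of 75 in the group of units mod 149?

148

By Lagrange's theorem, ord_149(75) divides φ(149) = 149 − 1 = 148 = 2^2 · 37.
Divisors of 148: 1, 2, 4, 37, 74, 148.
Evaluate successive powers at the divisors of 148:
75^1 ≡ 75 (mod 149)
75^2 ≡ 112 (mod 149)
75^4 ≡ 28 (mod 149)
75^37 ≡ 44 (mod 149)
75^74 ≡ 148 (mod 149)
75^148 ≡ 1 (mod 149) ✓
The smallest such exponent is 148, so the order of 75 is 148.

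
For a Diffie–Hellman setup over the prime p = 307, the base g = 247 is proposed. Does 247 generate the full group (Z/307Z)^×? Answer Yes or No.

Yes

φ(307) = 307 − 1 = 306 = 2 · 3^2 · 17.
An element g generates (Z/307Z)^× iff g^(306/q) ≢ 1 (mod 307) for each prime q ∈ {2, 3, 17}.
247^153 ≡ 306 (mod 307)  [q = 2: ≢ 1 ✓]
247^102 ≡ 289 (mod 307)  [q = 3: ≢ 1 ✓]
247^18 ≡ 304 (mod 307)  [q = 17: ≢ 1 ✓]
None equal 1, so ord_307(247) = 306: 247 is a primitive root.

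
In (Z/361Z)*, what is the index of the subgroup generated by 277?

ord(277) | φ(361) = φ(19^2) = 19·(19−1) = 342 = 2 · 3^2 · 19.
Divisors of 342: 1, 2, 3, 6, 9, 18, 19, 38, 57, 114, 171, 342.
Test each divisor d:
277^1 ≡ 277 (mod 361)
277^2 ≡ 197 (mod 361)
277^3 ≡ 58 (mod 361)
277^6 ≡ 115 (mod 361)
277^9 ≡ 172 (mod 361)
277^18 ≡ 343 (mod 361)
277^19 ≡ 68 (mod 361)
277^38 ≡ 292 (mod 361)
277^57 ≡ 1 (mod 361) ✓
The order of 277 is 57, so the subgroup it generates has 57 elements.
The index is φ(361) / ord(277) = 342 / 57 = 6.

6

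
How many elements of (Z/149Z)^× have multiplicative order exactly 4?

2

φ(149) = 149 − 1 = 148 = 2^2 · 37.
In a cyclic group of order 148, there are φ(d) elements of order d for each divisor d of 148, and zero for non-divisors.
4 = 2^2 divides 148, and φ(4) = 2.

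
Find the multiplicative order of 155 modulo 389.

388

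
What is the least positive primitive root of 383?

φ(383) = 383 − 1 = 382 = 2 · 191.
g is a primitive root iff g^(382/q) ≢ 1 (mod 383) for each prime q ∈ {2, 191}.
g = 2: 2^191 ≡ 1 — hits 1, so not a primitive root.
g = 3: 3^191 ≡ 1 — hits 1, so not a primitive root.
g = 4: 4^191 ≡ 1 — hits 1, so not a primitive root.
g = 5: 5^191 ≡ 382; 5^2 ≡ 25 — none is 1, so 5 is a primitive root.
The smallest primitive root modulo 383 is 5.

5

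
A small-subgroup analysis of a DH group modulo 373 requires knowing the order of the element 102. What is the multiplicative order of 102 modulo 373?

372

Since 102 ∈ (Z/373Z)^×, its order divides φ(373) = 373 − 1 = 372 = 2^2 · 3 · 31.
Divisors of 372: 1, 2, 3, 4, 6, 12, 31, 62, 93, 124, 186, 372.
Test each divisor d:
102^1 ≡ 102
102^2 ≡ 333
102^3 ≡ 23
102^4 ≡ 108
102^6 ≡ 156
102^12 ≡ 91
102^31 ≡ 173
102^62 ≡ 89
102^93 ≡ 104
102^124 ≡ 88
102^186 ≡ 372
102^372 ≡ 1
The smallest such exponent is 372, so the order of 102 is 372.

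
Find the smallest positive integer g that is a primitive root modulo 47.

5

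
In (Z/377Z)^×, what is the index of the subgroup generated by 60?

12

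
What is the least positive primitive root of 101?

2

φ(101) = 101 − 1 = 100 = 2^2 · 5^2.
g is a primitive root iff g^(100/q) ≢ 1 (mod 101) for each prime q ∈ {2, 5}.
g = 2: 2^50 ≡ 100; 2^20 ≡ 95 — none is 1, so 2 is a primitive root.
Hence the least primitive root of 101 is 2.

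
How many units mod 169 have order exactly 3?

2

φ(169) = φ(13^2) = 13·(13−1) = 156 = 2^2 · 3 · 13.
Since (Z/169Z)^× is cyclic of order 156, the number of elements of order d is φ(d) when d | 156 and 0 otherwise.
3 | 156, and φ(3) = 3 − 1 = 2.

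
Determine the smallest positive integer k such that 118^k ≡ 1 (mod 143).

10

By Lagrange's theorem, ord_143(118) divides φ(143) = φ(11·13) = (11−1)·(13−1) = 10·12 = 120 = 2^3 · 3 · 5.
Divisors of 120: 1, 2, 3, 4, 5, 6, 8, 10, 12, 15, 20, 24, 30, 40, 60, 120.
Check 118^d mod 143 for each divisor in increasing order:
118^1 ≡ 118 (mod 143)
118^2 ≡ 53 (mod 143)
118^3 ≡ 105 (mod 143)
118^4 ≡ 92 (mod 143)
118^5 ≡ 131 (mod 143)
118^6 ≡ 14 (mod 143)
118^8 ≡ 27 (mod 143)
118^10 ≡ 1 (mod 143) ✓
So ord_143(118) = 10.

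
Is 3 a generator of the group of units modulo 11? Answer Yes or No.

φ(11) = 11 − 1 = 10 = 2 · 5.
3 is a primitive root mod 11 iff 3^(φ(11)/q) ≢ 1 for every prime q | φ(11), i.e. q ∈ {2, 5}.
3^5 ≡ 1 (mod 11)  [q = 2: ≡ 1 ✗]
3^2 ≡ 9 (mod 11)  [q = 5: ≢ 1 ✓]
Since 3^5 ≡ 1, the order of 3 divides 5 < 10, so 3 is not a primitive root.

No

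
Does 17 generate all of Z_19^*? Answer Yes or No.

No

φ(19) = 19 − 1 = 18 = 2 · 3^2.
It suffices to check that the order of 17 is not a proper divisor of 18: compute 17^(18/q) for q ∈ {2, 3}.
17^9 ≡ 1 (mod 19)  [q = 2: ≡ 1 ✗]
17^6 ≡ 7 (mod 19)  [q = 3: ≢ 1 ✓]
The check at q = 2 fails, so 17 generates a proper subgroup.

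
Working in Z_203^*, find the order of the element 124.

By Lagrange's theorem, ord_203(124) divides φ(203) = φ(7·29) = (7−1)·(29−1) = 6·28 = 168 = 2^3 · 3 · 7.
Divisors of 168: 1, 2, 3, 4, 6, 7, 8, 12, 14, 21, 24, 28, 42, 56, 84, 168.
Evaluate successive powers at the divisors of 168:
124^1 ≡ 124 (mod 203)
124^2 ≡ 151 (mod 203)
124^3 ≡ 48 (mod 203)
124^4 ≡ 65 (mod 203)
124^6 ≡ 71 (mod 203)
124^7 ≡ 75 (mod 203)
124^8 ≡ 165 (mod 203)
124^12 ≡ 169 (mod 203)
124^14 ≡ 144 (mod 203)
124^21 ≡ 41 (mod 203)
124^24 ≡ 141 (mod 203)
124^28 ≡ 30 (mod 203)
124^42 ≡ 57 (mod 203)
124^56 ≡ 88 (mod 203)
124^84 ≡ 1 (mod 203) ✓
So ord_203(124) = 84.

84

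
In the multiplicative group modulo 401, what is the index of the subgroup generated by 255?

16

By Lagrange's theorem, ord_401(255) divides φ(401) = 401 − 1 = 400 = 2^4 · 5^2.
Divisors of 400: 1, 2, 4, 5, 8, 10, 16, 20, 25, 40, 50, 80, 100, 200, 400.
Evaluate successive powers at the divisors of 400:
255^1 ≡ 255
255^2 ≡ 63
255^4 ≡ 360
255^5 ≡ 372
255^8 ≡ 77
255^10 ≡ 39
255^16 ≡ 315
255^20 ≡ 318
255^25 ≡ 1
The order of 255 is 25, so the subgroup it generates has 25 elements.
Index = |(Z/401Z)^×| / |⟨255⟩| = 400 / 25 = 16.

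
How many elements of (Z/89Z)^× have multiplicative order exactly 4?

2

φ(89) = 89 − 1 = 88 = 2^3 · 11.
In a cyclic group of order 88, there are φ(d) elements of order d for each divisor d of 88, and zero for non-divisors.
4 = 2^2 divides 88, and φ(4) = 2.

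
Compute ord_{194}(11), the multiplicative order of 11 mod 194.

Since 11 ∈ (Z/194Z)^×, its order divides φ(194) = φ(2)·φ(97) = 1·96 = 96 = 2^5 · 3.
Divisors of 96: 1, 2, 3, 4, 6, 8, 12, 16, 24, 32, 48, 96.
Check 11^d mod 194 for each divisor in increasing order:
11^1 ≡ 11
11^2 ≡ 121
11^3 ≡ 167
11^4 ≡ 91
11^6 ≡ 147
11^8 ≡ 133
11^12 ≡ 75
11^16 ≡ 35
11^24 ≡ 193
11^32 ≡ 61
11^48 ≡ 1
Therefore the multiplicative order of 11 modulo 194 is 48.

48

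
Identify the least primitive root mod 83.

2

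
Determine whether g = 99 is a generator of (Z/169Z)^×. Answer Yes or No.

φ(169) = φ(13^2) = 13·(13−1) = 156 = 2^2 · 3 · 13.
99 is a primitive root mod 169 iff 99^(φ(169)/q) ≢ 1 for every prime q | φ(169), i.e. q ∈ {2, 3, 13}.
99^78 ≡ 168 (mod 169)  [q = 2: ≢ 1 ✓]
99^52 ≡ 1 (mod 169)  [q = 3: ≡ 1 ✗]
99^12 ≡ 1 (mod 169)  [q = 13: ≡ 1 ✗]
The check at q = 3 fails, so 99 generates a proper subgroup.

No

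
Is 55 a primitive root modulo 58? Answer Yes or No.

Yes

φ(58) = φ(2)·φ(29) = 1·28 = 28 = 2^2 · 7.
An element g generates (Z/58Z)^× iff g^(28/q) ≢ 1 (mod 58) for each prime q ∈ {2, 7}.
55^14 ≡ 57 (mod 58)  [q = 2: ≢ 1 ✓]
55^4 ≡ 23 (mod 58)  [q = 7: ≢ 1 ✓]
None equal 1, so ord_58(55) = 28: 55 is a primitive root.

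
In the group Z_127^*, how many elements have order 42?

φ(127) = 127 − 1 = 126 = 2 · 3^2 · 7.
In a cyclic group of order 126, there are φ(d) elements of order d for each divisor d of 126, and zero for non-divisors.
42 = 2 · 3 · 7 divides 126, and φ(42) = 12.

12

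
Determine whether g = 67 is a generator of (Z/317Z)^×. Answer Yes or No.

No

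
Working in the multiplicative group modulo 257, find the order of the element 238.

256

The order of 238 must divide φ(257) = 257 − 1 = 256 = 2^8.
Divisors of 256: 1, 2, 4, 8, 16, 32, 64, 128, 256.
Compute 238^d (mod 257) for the divisors d until we hit 1:
238^1 ≡ 238 (mod 257)
238^2 ≡ 104 (mod 257)
238^4 ≡ 22 (mod 257)
238^8 ≡ 227 (mod 257)
238^16 ≡ 129 (mod 257)
238^32 ≡ 193 (mod 257)
238^64 ≡ 241 (mod 257)
238^128 ≡ 256 (mod 257)
238^256 ≡ 1 (mod 257) ✓
Therefore the multiplicative order of 238 modulo 257 is 256.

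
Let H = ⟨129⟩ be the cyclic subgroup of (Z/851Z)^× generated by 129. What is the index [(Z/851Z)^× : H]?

ord(129) | φ(851) = φ(23·37) = (23−1)·(37−1) = 22·36 = 792 = 2^3 · 3^2 · 11.
Divisors of 792: 1, 2, 3, 4, 6, 8, 9, 11, 12, 18, 22, 24, 33, 36, 44, 66, 72, 88, 99, 132, 198, 264, 396, 792.
Evaluate successive powers at the divisors of 792:
129^1 ≡ 129
129^2 ≡ 472
129^3 ≡ 467
129^4 ≡ 673
129^6 ≡ 233
129^8 ≡ 197
129^9 ≡ 734
129^11 ≡ 91
129^12 ≡ 676
129^18 ≡ 73
129^22 ≡ 622
129^24 ≡ 840
129^33 ≡ 436
129^36 ≡ 223
129^44 ≡ 530
129^66 ≡ 323
129^72 ≡ 371
129^88 ≡ 70
129^99 ≡ 413
129^132 ≡ 507
129^198 ≡ 369
129^264 ≡ 47
129^396 ≡ 1
So ord_851(129) = 396, hence |⟨129⟩| = 396.
The index is φ(851) / ord(129) = 792 / 396 = 2.

2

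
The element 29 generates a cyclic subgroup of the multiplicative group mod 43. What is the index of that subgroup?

1

ord(29) | φ(43) = 43 − 1 = 42 = 2 · 3 · 7.
Divisors of 42: 1, 2, 3, 6, 7, 14, 21, 42.
Evaluate successive powers at the divisors of 42:
29^1 ≡ 29 (mod 43)
29^2 ≡ 24 (mod 43)
29^3 ≡ 8 (mod 43)
29^6 ≡ 21 (mod 43)
29^7 ≡ 7 (mod 43)
29^14 ≡ 6 (mod 43)
29^21 ≡ 42 (mod 43)
29^42 ≡ 1 (mod 43) ✓
So ord_43(29) = 42, hence |⟨29⟩| = 42.
The index is φ(43) / ord(29) = 42 / 42 = 1.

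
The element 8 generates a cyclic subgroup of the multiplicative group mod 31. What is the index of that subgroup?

By Lagrange's theorem, ord_31(8) divides φ(31) = 31 − 1 = 30 = 2 · 3 · 5.
Divisors of 30: 1, 2, 3, 5, 6, 10, 15, 30.
Check 8^d mod 31 for each divisor in increasing order:
8^1 ≡ 8
8^2 ≡ 2
8^3 ≡ 16
8^5 ≡ 1
The order of 8 is 5, so the subgroup it generates has 5 elements.
[(Z/31Z)^× : ⟨8⟩] = 30/5 = 6.

6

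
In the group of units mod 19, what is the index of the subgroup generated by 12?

3

By Lagrange's theorem, ord_19(12) divides φ(19) = 19 − 1 = 18 = 2 · 3^2.
Divisors of 18: 1, 2, 3, 6, 9, 18.
Test each divisor d:
12^1 ≡ 12
12^2 ≡ 11
12^3 ≡ 18
12^6 ≡ 1
Thus |⟨12⟩| = ord(12) = 6.
[(Z/19Z)^× : ⟨12⟩] = 18/6 = 3.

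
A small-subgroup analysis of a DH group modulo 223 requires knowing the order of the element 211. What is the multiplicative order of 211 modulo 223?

111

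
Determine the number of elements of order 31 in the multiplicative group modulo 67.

0

φ(67) = 67 − 1 = 66 = 2 · 3 · 11.
(Z/67Z)^× is cyclic (|G| = 66); a cyclic group of order m has exactly φ(d) elements of each order d | m, and none otherwise.
31 does not divide 66, so no element of (Z/67Z)^× has order 31.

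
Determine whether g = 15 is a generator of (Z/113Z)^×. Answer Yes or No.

φ(113) = 113 − 1 = 112 = 2^4 · 7.
15 is a primitive root mod 113 iff 15^(φ(113)/q) ≢ 1 for every prime q | φ(113), i.e. q ∈ {2, 7}.
15^56 ≡ 1 (mod 113)  [q = 2: ≡ 1 ✗]
15^16 ≡ 1 (mod 113)  [q = 7: ≡ 1 ✗]
Since 15^56 ≡ 1, the order of 15 divides 56 < 112, so 15 is not a primitive root.

No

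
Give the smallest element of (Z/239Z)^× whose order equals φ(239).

7

φ(239) = 239 − 1 = 238 = 2 · 7 · 17.
g is a primitive root iff g^(238/q) ≢ 1 (mod 239) for each prime q ∈ {2, 7, 17}.
g = 2: 2^119 ≡ 1 — hits 1, so not a primitive root.
g = 3: 3^119 ≡ 1 — hits 1, so not a primitive root.
g = 4: 4^119 ≡ 1 — hits 1, so not a primitive root.
g = 5: 5^119 ≡ 1 — hits 1, so not a primitive root.
g = 6: 6^119 ≡ 1 — hits 1, so not a primitive root.
g = 7: 7^119 ≡ 238; 7^34 ≡ 24; 7^14 ≡ 211 — none is 1, so 7 is a primitive root.
Hence the least primitive root of 239 is 7.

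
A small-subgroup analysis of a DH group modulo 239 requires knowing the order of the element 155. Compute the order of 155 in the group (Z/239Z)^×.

ord(155) | φ(239) = 239 − 1 = 238 = 2 · 7 · 17.
Divisors of 238: 1, 2, 7, 14, 17, 34, 119, 238.
Compute 155^d (mod 239) for the divisors d until we hit 1:
155^1 ≡ 155
155^2 ≡ 125
155^7 ≡ 6
155^14 ≡ 36
155^17 ≡ 98
155^34 ≡ 44
155^119 ≡ 1
Hence ord(155) = 119.

119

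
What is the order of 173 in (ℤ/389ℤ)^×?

ord(173) | φ(389) = 389 − 1 = 388 = 2^2 · 97.
Divisors of 388: 1, 2, 4, 97, 194, 388.
Check 173^d mod 389 for each divisor in increasing order:
173^1 ≡ 173 (mod 389)
173^2 ≡ 365 (mod 389)
173^4 ≡ 187 (mod 389)
173^97 ≡ 388 (mod 389)
173^194 ≡ 1 (mod 389) ✓
So ord_389(173) = 194.

194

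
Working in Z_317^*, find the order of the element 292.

79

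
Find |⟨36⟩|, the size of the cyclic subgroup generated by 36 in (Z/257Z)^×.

128

By Lagrange's theorem, ord_257(36) divides φ(257) = 257 − 1 = 256 = 2^8.
Divisors of 256: 1, 2, 4, 8, 16, 32, 64, 128, 256.
Test each divisor d:
36^1 ≡ 36
36^2 ≡ 11
36^4 ≡ 121
36^8 ≡ 249
36^16 ≡ 64
36^32 ≡ 241
36^64 ≡ 256
36^128 ≡ 1
Hence ord(36) = 128.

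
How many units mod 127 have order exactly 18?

6

φ(127) = 127 − 1 = 126 = 2 · 3^2 · 7.
(Z/127Z)^× is cyclic (|G| = 126); a cyclic group of order m has exactly φ(d) elements of each order d | m, and none otherwise.
18 = 2 · 3^2 divides 126, and φ(18) = 6.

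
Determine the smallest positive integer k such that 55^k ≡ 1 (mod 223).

ord(55) | φ(223) = 223 − 1 = 222 = 2 · 3 · 37.
Divisors of 222: 1, 2, 3, 6, 37, 74, 111, 222.
Evaluate successive powers at the divisors of 222:
55^1 ≡ 55
55^2 ≡ 126
55^3 ≡ 17
55^6 ≡ 66
55^37 ≡ 39
55^74 ≡ 183
55^111 ≡ 1
So ord_223(55) = 111.

111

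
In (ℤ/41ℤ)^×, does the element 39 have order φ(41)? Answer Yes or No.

φ(41) = 41 − 1 = 40 = 2^3 · 5.
39 is a primitive root mod 41 iff 39^(φ(41)/q) ≢ 1 for every prime q | φ(41), i.e. q ∈ {2, 5}.
39^20 ≡ 1 (mod 41)  [q = 2: ≡ 1 ✗]
39^8 ≡ 10 (mod 41)  [q = 5: ≢ 1 ✓]
39^20 ≡ 1 shows ord(39) | 20, strictly less than φ(41); not a primitive root.

No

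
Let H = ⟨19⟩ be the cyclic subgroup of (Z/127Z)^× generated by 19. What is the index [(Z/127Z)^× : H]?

42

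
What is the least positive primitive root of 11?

2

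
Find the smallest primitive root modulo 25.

φ(25) = φ(5^2) = 5·(5−1) = 20 = 2^2 · 5.
Test candidates g = 2, 3, … against the prime factors q ∈ {2, 5} of φ(25): g is a generator iff g^(20/q) ≢ 1 for every such q.
g = 2: 2^10 ≡ 24; 2^4 ≡ 16 — none is 1, so 2 is a primitive root.
Hence the least primitive root of 25 is 2.

2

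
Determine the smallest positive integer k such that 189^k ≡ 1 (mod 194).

96

ord(189) | φ(194) = φ(2)·φ(97) = 1·96 = 96 = 2^5 · 3.
Divisors of 96: 1, 2, 3, 4, 6, 8, 12, 16, 24, 32, 48, 96.
Check 189^d mod 194 for each divisor in increasing order:
189^1 ≡ 189
189^2 ≡ 25
189^3 ≡ 69
189^4 ≡ 43
189^6 ≡ 105
189^8 ≡ 103
189^12 ≡ 161
189^16 ≡ 133
189^24 ≡ 119
189^32 ≡ 35
189^48 ≡ 193
189^96 ≡ 1
So ord_194(189) = 96.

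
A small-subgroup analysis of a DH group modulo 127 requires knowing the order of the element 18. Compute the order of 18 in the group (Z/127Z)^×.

63

Since 18 ∈ (Z/127Z)^×, its order divides φ(127) = 127 − 1 = 126 = 2 · 3^2 · 7.
Divisors of 126: 1, 2, 3, 6, 7, 9, 14, 18, 21, 42, 63, 126.
Compute 18^d (mod 127) for the divisors d until we hit 1:
18^1 ≡ 18
18^2 ≡ 70
18^3 ≡ 117
18^6 ≡ 100
18^7 ≡ 22
18^9 ≡ 16
18^14 ≡ 103
18^18 ≡ 2
18^21 ≡ 107
18^42 ≡ 19
18^63 ≡ 1
The smallest such exponent is 63, so the order of 18 is 63.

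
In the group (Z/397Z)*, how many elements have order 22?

10

φ(397) = 397 − 1 = 396 = 2^2 · 3^2 · 11.
Since (Z/397Z)^× is cyclic of order 396, the number of elements of order d is φ(d) when d | 396 and 0 otherwise.
22 = 2 · 11 divides 396, and φ(22) = 10.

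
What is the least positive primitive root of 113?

3

φ(113) = 113 − 1 = 112 = 2^4 · 7.
g is a primitive root iff g^(112/q) ≢ 1 (mod 113) for each prime q ∈ {2, 7}.
g = 2: 2^56 ≡ 1 — hits 1, so not a primitive root.
g = 3: 3^56 ≡ 112; 3^16 ≡ 49 — none is 1, so 3 is a primitive root.
So 3 is the smallest generator of (Z/113Z)^×.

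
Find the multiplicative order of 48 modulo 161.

The order of 48 must divide φ(161) = φ(7·23) = (7−1)·(23−1) = 6·22 = 132 = 2^2 · 3 · 11.
Divisors of 132: 1, 2, 3, 4, 6, 11, 12, 22, 33, 44, 66, 132.
Test each divisor d:
48^1 ≡ 48
48^2 ≡ 50
48^3 ≡ 146
48^4 ≡ 85
48^6 ≡ 64
48^11 ≡ 139
48^12 ≡ 71
48^22 ≡ 1
So ord_161(48) = 22.

22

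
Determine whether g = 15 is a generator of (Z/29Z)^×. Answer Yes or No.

φ(29) = 29 − 1 = 28 = 2^2 · 7.
15 is a primitive root mod 29 iff 15^(φ(29)/q) ≢ 1 for every prime q | φ(29), i.e. q ∈ {2, 7}.
15^14 ≡ 28 (mod 29)  [q = 2: ≢ 1 ✓]
15^4 ≡ 20 (mod 29)  [q = 7: ≢ 1 ✓]
Every test exponent gives a nontrivial residue, hence 15 generates the full group.

Yes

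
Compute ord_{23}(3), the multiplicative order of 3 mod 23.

The order of 3 must divide φ(23) = 23 − 1 = 22 = 2 · 11.
Divisors of 22: 1, 2, 11, 22.
Test each divisor d:
3^1 ≡ 3 (mod 23)
3^2 ≡ 9 (mod 23)
3^11 ≡ 1 (mod 23) ✓
The smallest such exponent is 11, so the order of 3 is 11.

11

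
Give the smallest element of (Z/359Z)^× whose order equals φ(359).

7

φ(359) = 359 − 1 = 358 = 2 · 179.
g is a primitive root iff g^(358/q) ≢ 1 (mod 359) for each prime q ∈ {2, 179}.
g = 2: 2^179 ≡ 1 — hits 1, so not a primitive root.
g = 3: 3^179 ≡ 1 — hits 1, so not a primitive root.
g = 4: 4^179 ≡ 1 — hits 1, so not a primitive root.
g = 5: 5^179 ≡ 1 — hits 1, so not a primitive root.
g = 6: 6^179 ≡ 1 — hits 1, so not a primitive root.
g = 7: 7^179 ≡ 358; 7^2 ≡ 49 — none is 1, so 7 is a primitive root.
So 7 is the smallest generator of (Z/359Z)^×.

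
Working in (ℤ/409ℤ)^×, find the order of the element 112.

136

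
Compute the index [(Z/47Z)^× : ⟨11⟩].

By Lagrange's theorem, ord_47(11) divides φ(47) = 47 − 1 = 46 = 2 · 23.
Divisors of 46: 1, 2, 23, 46.
Check 11^d mod 47 for each divisor in increasing order:
11^1 ≡ 11
11^2 ≡ 27
11^23 ≡ 46
11^46 ≡ 1
So ord_47(11) = 46, hence |⟨11⟩| = 46.
Index = |(Z/47Z)^×| / |⟨11⟩| = 46 / 46 = 1.

1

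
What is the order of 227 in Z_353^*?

352

Since 227 ∈ (Z/353Z)^×, its order divides φ(353) = 353 − 1 = 352 = 2^5 · 11.
Divisors of 352: 1, 2, 4, 8, 11, 16, 22, 32, 44, 88, 176, 352.
Compute 227^d (mod 353) for the divisors d until we hit 1:
227^1 ≡ 227 (mod 353)
227^2 ≡ 344 (mod 353)
227^4 ≡ 81 (mod 353)
227^8 ≡ 207 (mod 353)
227^11 ≡ 346 (mod 353)
227^16 ≡ 136 (mod 353)
227^22 ≡ 49 (mod 353)
227^32 ≡ 140 (mod 353)
227^44 ≡ 283 (mod 353)
227^88 ≡ 311 (mod 353)
227^176 ≡ 352 (mod 353)
227^352 ≡ 1 (mod 353) ✓
So ord_353(227) = 352.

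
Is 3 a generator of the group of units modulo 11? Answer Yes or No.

φ(11) = 11 − 1 = 10 = 2 · 5.
3 is a primitive root mod 11 iff 3^(φ(11)/q) ≢ 1 for every prime q | φ(11), i.e. q ∈ {2, 5}.
3^5 ≡ 1 (mod 11)  [q = 2: ≡ 1 ✗]
3^2 ≡ 9 (mod 11)  [q = 5: ≢ 1 ✓]
The check at q = 2 fails, so 3 generates a proper subgroup.

No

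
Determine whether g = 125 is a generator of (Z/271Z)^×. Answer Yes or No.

No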